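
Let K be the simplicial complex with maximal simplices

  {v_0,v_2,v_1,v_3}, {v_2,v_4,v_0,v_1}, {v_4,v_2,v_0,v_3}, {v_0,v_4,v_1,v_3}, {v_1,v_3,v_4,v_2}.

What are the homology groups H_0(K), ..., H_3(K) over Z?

Fix the vertex order v_0 < v_1 < v_2 < v_3 < v_4 and write every simplex with vertices in increasing order. Then dim K = 3 and the simplices of K are:

  0-simplices (5): [v_0], [v_1], [v_2], [v_3], [v_4]
  1-simplices (10): [v_0,v_1], [v_0,v_2], [v_0,v_3], [v_0,v_4], [v_1,v_2], [v_1,v_3], [v_1,v_4], [v_2,v_3], [v_2,v_4], [v_3,v_4]
  2-simplices (10): [v_0,v_1,v_2], [v_0,v_1,v_3], [v_0,v_1,v_4], [v_0,v_2,v_3], [v_0,v_2,v_4], [v_0,v_3,v_4], [v_1,v_2,v_3], [v_1,v_2,v_4], [v_1,v_3,v_4], [v_2,v_3,v_4]
  3-simplices (5): [v_0,v_1,v_2,v_3], [v_0,v_1,v_2,v_4], [v_0,v_1,v_3,v_4], [v_0,v_2,v_3,v_4], [v_1,v_2,v_3,v_4]

Hence C_0 ≅ Z^5, C_1 ≅ Z^10, C_2 ≅ Z^10, C_3 ≅ Z^5.

The boundary map ∂_1: C_1 → C_0 maps an edge to its endpoints' difference, ∂[p,q] = q − p. For instance
  ∂[v_2,v_3] = [v_3] − [v_2].
The resulting 5×10 matrix has rank 4, and its Smith normal form has invariant factors (1,1,1,1).

The boundary map ∂_2: C_2 → C_1 acts by ∂[p,q,r] = [q,r] − [p,r] + [p,q]. For instance
  ∂[v_0,v_2,v_4] = [v_2,v_4] − [v_0,v_4] + [v_0,v_2],
  ∂[v_1,v_2,v_3] = [v_2,v_3] − [v_1,v_3] + [v_1,v_2].
This gives a 10×10 integer matrix of rank 6; reducing to Smith normal form yields diagonal entries (1,1,1,1,1,1).

Boundary ∂_3: C_3 → C_2 sends each 3-simplex σ to the alternating sum Σ_i (−1)^i (σ with its i-th vertex removed). For instance
  ∂[v_0,v_1,v_3,v_4] = [v_1,v_3,v_4] − [v_0,v_3,v_4] + [v_0,v_1,v_4] − [v_0,v_1,v_3],
  ∂[v_1,v_2,v_3,v_4] = [v_2,v_3,v_4] − [v_1,v_3,v_4] + [v_1,v_2,v_4] − [v_1,v_2,v_3].
The resulting 10×5 matrix has rank 4, and its Smith normal form has invariant factors (1,1,1,1).

From H_k ≅ ker(∂_k) / im(∂_{k+1}) we obtain:

  H_0: rank C_0 − rank ∂_1 = 5 − 4 = 1, and the invariant factors of ∂_1 are all 1, so H_0 ≅ Z.
  H_1: rank ker ∂_1 − rank ∂_2 = (10 − 4) − 6 = 0, and the invariant factors of ∂_2 are all 1, so H_1 ≅ 0.
  H_2: rank ker ∂_2 − rank ∂_3 = (10 − 6) − 4 = 0, and the invariant factors of ∂_3 are all 1, so H_2 ≅ 0.
  H_3: rank ker ∂_3 − rank ∂_4 = (5 − 4) − 0 = 1, and there is no ∂_4, so H_3 ≅ Z.

(K is a triangulation of the 3-sphere S^3.)

H_0 ≅ Z,  H_1 = 0,  H_2 = 0,  H_3 ≅ Z.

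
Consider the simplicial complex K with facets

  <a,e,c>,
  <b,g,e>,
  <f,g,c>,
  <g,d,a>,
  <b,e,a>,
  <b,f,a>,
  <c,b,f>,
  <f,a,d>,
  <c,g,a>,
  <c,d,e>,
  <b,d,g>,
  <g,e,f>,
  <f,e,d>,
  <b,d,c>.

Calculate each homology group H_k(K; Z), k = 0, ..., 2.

H_0 ≅ Z,  H_1 ≅ Z^2,  H_2 ≅ Z.

Fix the vertex order a < b < c < d < e < f < g and write every simplex with vertices in increasing order. Then dim K = 2 and the simplices of K are:

  0-simplices (7): a, b, c, d, e, f, g
  1-simplices (21): ab, ac, ad, ae, af, ag, bc, bd, be, bf, bg, cd, ce, cf, cg, de, df, dg, ef, eg, fg
  2-simplices (14): abe, abf, ace, acg, adf, adg, bcd, bcf, bdg, beg, cde, cfg, def, efg

so the chain groups are C_0 ≅ Z^7, C_1 ≅ Z^21, C_2 ≅ Z^14.

∂_1: C_1 → C_0 maps an edge to its endpoints' difference, ∂[p,q] = q − p. For instance
  ∂ab = b − a.
This gives a 7×21 integer matrix of rank 6; reducing to Smith normal form yields diagonal entries (1,1,1,1,1,1).

Boundary ∂_2: C_2 → C_1 maps a triangle to the signed sum of its edges. For instance
  ∂cfg = fg − cg + cf,
  ∂abe = be − ae + ab.
This gives a 21×14 integer matrix of rank 13; reducing to Smith normal form yields diagonal entries (1,1,1,1,1,1,1,1,1,1,1,1,1).

Computing H_k = (kernel of ∂_k) / (image of ∂_{k+1}):

  H_0: rank C_0 − rank ∂_1 = 7 − 6 = 1, and the invariant factors of ∂_1 are all 1, so H_0 ≅ Z.
  H_1: rank ker ∂_1 − rank ∂_2 = (21 − 6) − 13 = 2, and the invariant factors of ∂_2 are all 1, so H_1 ≅ Z^2.
  H_2: rank ker ∂_2 − rank ∂_3 = (14 − 13) − 0 = 1, and there is no ∂_3, so H_2 ≅ Z.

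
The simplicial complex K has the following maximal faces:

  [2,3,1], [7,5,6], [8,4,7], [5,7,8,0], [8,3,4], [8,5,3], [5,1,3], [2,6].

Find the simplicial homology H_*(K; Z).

We work with the vertex ordering 0 < 1 < 2 < 3 < 4 < 5 < 6 < 7 < 8. The simplices of K, each written with vertices in increasing order, are:

  0-simplices (9): [0], [1], [2], [3], [4], [5], [6], [7], [8]
  1-simplices (18): [0,5], [0,7], [0,8], [1,2], [1,3], [1,5], [2,3], [2,6], [3,4], [3,5], [3,8], [4,7], [4,8], [5,6], [5,7], [5,8], [6,7], [7,8]
  2-simplices (10): [0,5,7], [0,5,8], [0,7,8], [1,2,3], [1,3,5], [3,4,8], [3,5,8], [4,7,8], [5,6,7], [5,7,8]
  3-simplices (1): [0,5,7,8]

Hence C_0 ≅ Z^9, C_1 ≅ Z^18, C_2 ≅ Z^10, C_3 ≅ Z^1.

∂_1: C_1 → C_0 maps an edge to its endpoints' difference, ∂[p,q] = q − p. For instance
  ∂[0,7] = [7] − [0].
As a 9×18 matrix over Z this has rank 8, with invariant factors (1,1,1,1,1,1,1,1).

The boundary map ∂_2: C_2 → C_1 sends each 2-simplex [p,q,r] to [q,r] − [p,r] + [p,q]. For instance
  ∂[4,7,8] = [7,8] − [4,8] + [4,7],
  ∂[3,5,8] = [5,8] − [3,8] + [3,5].
The resulting 18×10 matrix has rank 9, and its Smith normal form has invariant factors (1,1,1,1,1,1,1,1,1).

Boundary ∂_3: C_3 → C_2 sends each 3-simplex σ to the alternating sum Σ_i (−1)^i (σ with its i-th vertex removed). For instance
  ∂[0,5,7,8] = [5,7,8] − [0,7,8] + [0,5,8] − [0,5,7].
This gives a 10×1 integer matrix of rank 1; reducing to Smith normal form yields diagonal entries (1).

Reading off H_k = ker ∂_k / im ∂_{k+1}:

  H_0: rank C_0 − rank ∂_1 = 9 − 8 = 1, and the invariant factors of ∂_1 are all 1, so H_0 ≅ Z.
  H_1: rank ker ∂_1 − rank ∂_2 = (18 − 8) − 9 = 1, and the invariant factors of ∂_2 are all 1, so H_1 ≅ Z.
  H_2: rank ker ∂_2 − rank ∂_3 = (10 − 9) − 1 = 0, and the invariant factors of ∂_3 are all 1, so H_2 ≅ 0.
  H_3: rank ker ∂_3 − rank ∂_4 = (1 − 1) − 0 = 0, and there is no ∂_4, so H_3 ≅ 0.

As a check, the Euler characteristic is 9 − 18 + 10 − 1 = 0, which agrees with 1 − 1 + 0 − 0 = 0.

H_0 ≅ Z,  H_1 ≅ Z,  H_2 = 0,  H_3 = 0.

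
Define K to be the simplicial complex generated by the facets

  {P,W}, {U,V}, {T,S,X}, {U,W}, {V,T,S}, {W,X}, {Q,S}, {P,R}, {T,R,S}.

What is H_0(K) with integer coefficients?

H_0 = Z.

Fix the vertex order P < Q < R < S < T < U < V < W < X and write every simplex with vertices in increasing order. Then dim K = 2 and the simplices of K are:

  0-simplices (9): P, Q, R, S, T, U, V, W, X
  1-simplices (13): PR, PW, QS, RS, RT, ST, SV, SX, TV, TX, UV, UW, WX
  2-simplices (3): RST, STV, STX

giving chain groups C_0 ≅ Z^9, C_1 ≅ Z^13, C_2 ≅ Z^3.

Boundary ∂_1: C_1 → C_0 sends each edge [p,q] (with p < q) to q − p.
The 9×13 boundary matrix has rank 8 and Smith normal form diag(1,1,1,1,1,1,1,1).

The boundary map ∂_2: C_2 → C_1 acts by ∂[p,q,r] = [q,r] − [p,r] + [p,q]. For instance
  ∂RST = ST − RT + RS,
  ∂STX = TX − SX + ST.
This gives a 13×3 integer matrix of rank 3; reducing to Smith normal form yields diagonal entries (1,1,1).

Reading off H_k = ker ∂_k / im ∂_{k+1}:

  H_0: rank C_0 − rank ∂_1 = 9 − 8 = 1, and the invariant factors of ∂_1 are all 1, so H_0 = Z.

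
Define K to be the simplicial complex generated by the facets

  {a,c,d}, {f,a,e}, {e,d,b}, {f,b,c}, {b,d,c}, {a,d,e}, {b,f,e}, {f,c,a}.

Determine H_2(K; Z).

H_2 = Z.

K has 6 vertices, 12 edges, 8 triangles.
rank ∂_2 = 7, rank ∂_3 = 0 ⇒ b_2 = 8 − 7 − 0 = 1. So H_2 = Z.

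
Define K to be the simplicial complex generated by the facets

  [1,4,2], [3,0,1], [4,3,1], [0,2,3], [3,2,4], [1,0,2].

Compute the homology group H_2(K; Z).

H_2 = Z.

Take the total order 0 < 1 < 2 < 3 < 4 on the vertex set. Then K (dimension 2) consists of the simplices:

  0-simplices (5): [0], [1], [2], [3], [4]
  1-simplices (9): [0,1], [0,2], [0,3], [1,2], [1,3], [1,4], [2,3], [2,4], [3,4]
  2-simplices (6): [0,1,2], [0,1,3], [0,2,3], [1,2,4], [1,3,4], [2,3,4]

giving chain groups C_0 ≅ Z^5, C_1 ≅ Z^9, C_2 ≅ Z^6.

Boundary ∂_1: C_1 → C_0 is given by ∂[p,q] = [q] − [p]. For instance
  ∂[1,3] = [3] − [1].
As a 5×9 matrix over Z this has rank 4, with invariant factors (1,1,1,1).

∂_2: C_2 → C_1 sends each 2-simplex [p,q,r] to [q,r] − [p,r] + [p,q]. For instance
  ∂[0,1,3] = [1,3] − [0,3] + [0,1],
  ∂[0,2,3] = [2,3] − [0,3] + [0,2].
This gives a 9×6 integer matrix of rank 5; reducing to Smith normal form yields diagonal entries (1,1,1,1,1).

Reading off H_k = ker ∂_k / im ∂_{k+1}:

  H_2: rank ker ∂_2 − rank ∂_3 = (6 − 5) − 0 = 1, and there is no ∂_3, so H_2 ≅ Z.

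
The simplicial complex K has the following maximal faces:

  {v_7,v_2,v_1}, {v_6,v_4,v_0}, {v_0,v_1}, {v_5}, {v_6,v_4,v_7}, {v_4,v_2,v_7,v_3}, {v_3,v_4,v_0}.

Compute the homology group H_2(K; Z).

H_2 ≅ 0.

We work with the vertex ordering v_0 < v_1 < v_2 < v_3 < v_4 < v_5 < v_6 < v_7. The simplices of K, each written with vertices in increasing order, are:

  0-simplices (8): [v_0], [v_1], [v_2], [v_3], [v_4], [v_5], [v_6], [v_7]
  1-simplices (14): [v_0,v_1], [v_0,v_3], [v_0,v_4], [v_0,v_6], [v_1,v_2], [v_1,v_7], [v_2,v_3], [v_2,v_4], [v_2,v_7], [v_3,v_4], [v_3,v_7], [v_4,v_6], [v_4,v_7], [v_6,v_7]
  2-simplices (8): [v_0,v_3,v_4], [v_0,v_4,v_6], [v_1,v_2,v_7], [v_2,v_3,v_4], [v_2,v_3,v_7], [v_2,v_4,v_7], [v_3,v_4,v_7], [v_4,v_6,v_7]
  3-simplices (1): [v_2,v_3,v_4,v_7]

giving chain groups C_0 ≅ Z^8, C_1 ≅ Z^14, C_2 ≅ Z^8, C_3 ≅ Z^1.

∂_1: C_1 → C_0 maps an edge to its endpoints' difference, ∂[p,q] = q − p.
The 8×14 boundary matrix has rank 6 and Smith normal form diag(1,1,1,1,1,1).

The boundary map ∂_2: C_2 → C_1 acts by ∂[p,q,r] = [q,r] − [p,r] + [p,q]. For instance
  ∂[v_0,v_3,v_4] = [v_3,v_4] − [v_0,v_4] + [v_0,v_3],
  ∂[v_0,v_4,v_6] = [v_4,v_6] − [v_0,v_6] + [v_0,v_4].
As a 14×8 matrix over Z this has rank 7, with invariant factors (1,1,1,1,1,1,1).

∂_3: C_3 → C_2 sends each 3-simplex σ to the alternating sum Σ_i (−1)^i (σ with its i-th vertex removed). For instance
  ∂[v_2,v_3,v_4,v_7] = [v_3,v_4,v_7] − [v_2,v_4,v_7] + [v_2,v_3,v_7] − [v_2,v_3,v_4].
This gives a 8×1 integer matrix of rank 1; reducing to Smith normal form yields diagonal entries (1).

Reading off H_k = ker ∂_k / im ∂_{k+1}:

  H_2: rank ker ∂_2 − rank ∂_3 = (8 − 7) − 1 = 0, and the invariant factors of ∂_3 are all 1, so H_2 ≅ 0.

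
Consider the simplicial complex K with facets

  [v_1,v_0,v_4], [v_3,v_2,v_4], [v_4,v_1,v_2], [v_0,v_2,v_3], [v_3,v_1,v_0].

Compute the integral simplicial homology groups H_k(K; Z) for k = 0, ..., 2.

Fix the vertex order v_0 < v_1 < v_2 < v_3 < v_4 and write every simplex with vertices in increasing order. Then dim K = 2 and the simplices of K are:

  0-simplices (5): [v_0], [v_1], [v_2], [v_3], [v_4]
  1-simplices (10): [v_0,v_1], [v_0,v_2], [v_0,v_3], [v_0,v_4], [v_1,v_2], [v_1,v_3], [v_1,v_4], [v_2,v_3], [v_2,v_4], [v_3,v_4]
  2-simplices (5): [v_0,v_1,v_3], [v_0,v_1,v_4], [v_0,v_2,v_3], [v_1,v_2,v_4], [v_2,v_3,v_4]

Hence C_0 ≅ Z^5, C_1 ≅ Z^10, C_2 ≅ Z^5.

The boundary map ∂_1: C_1 → C_0 is given by ∂[p,q] = [q] − [p]. For instance
  ∂[v_0,v_2] = [v_2] − [v_0].
The resulting 5×10 matrix has rank 4, and its Smith normal form has invariant factors (1,1,1,1).

Boundary ∂_2: C_2 → C_1 sends each 2-simplex [p,q,r] to [q,r] − [p,r] + [p,q]. For instance
  ∂[v_0,v_1,v_4] = [v_1,v_4] − [v_0,v_4] + [v_0,v_1],
  ∂[v_2,v_3,v_4] = [v_3,v_4] − [v_2,v_4] + [v_2,v_3].
As a 10×5 matrix over Z this has rank 5, with invariant factors (1,1,1,1,1).

Now H_k = ker ∂_k / im ∂_{k+1}, so:

  H_0: rank C_0 − rank ∂_1 = 5 − 4 = 1, and the invariant factors of ∂_1 are all 1, so H_0 ≅ Z.
  H_1: rank ker ∂_1 − rank ∂_2 = (10 − 4) − 5 = 1, and the invariant factors of ∂_2 are all 1, so H_1 ≅ Z.
  H_2: rank ker ∂_2 − rank ∂_3 = (5 − 5) − 0 = 0, and there is no ∂_3, so H_2 ≅ 0.

As a check, the Euler characteristic is 5 − 10 + 5 = 0, which agrees with 1 − 1 + 0 = 0.
(K is a triangulation of the Möbius band.)

H_0 ≅ Z,  H_1 ≅ Z,  H_2 = 0.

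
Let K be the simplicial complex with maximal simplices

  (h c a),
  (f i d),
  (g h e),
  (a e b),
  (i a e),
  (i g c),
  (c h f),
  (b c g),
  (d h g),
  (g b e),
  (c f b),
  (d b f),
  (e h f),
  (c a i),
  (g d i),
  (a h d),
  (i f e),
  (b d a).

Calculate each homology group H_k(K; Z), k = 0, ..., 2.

Order the vertices as a < b < c < d < e < f < g < h < i. Listing each simplex with vertices in this order, K has dimension 2 with simplices:

  0-simplices (9): a, b, c, d, e, f, g, h, i
  1-simplices (27): ab, ac, ad, ae, ah, ai, bc, bd, be, bf, bg, cf, cg, ch, ci, df, dg, dh, di, ef, eg, eh, ei, fh, fi, gh, gi
  2-simplices (18): abd, abe, ach, aci, adh, aei, bcf, bcg, bdf, beg, cfh, cgi, dfi, dgh, dgi, efh, efi, egh

so the chain groups are C_0 ≅ Z^9, C_1 ≅ Z^27, C_2 ≅ Z^18.

∂_1: C_1 → C_0 is given by ∂[p,q] = [q] − [p]. For instance
  ∂ai = i − a.
The resulting 9×27 matrix has rank 8, and its Smith normal form has invariant factors (1,1,1,1,1,1,1,1).

∂_2: C_2 → C_1 sends each 2-simplex [p,q,r] to [q,r] − [p,r] + [p,q]. For instance
  ∂adh = dh − ah + ad,
  ∂beg = eg − bg + be.
As a 27×18 matrix over Z this has rank 17, with invariant factors (1,1,1,1,1,1,1,1,1,1,1,1,1,1,1,1,1).

From H_k ≅ ker(∂_k) / im(∂_{k+1}) we obtain:

  H_0: rank C_0 − rank ∂_1 = 9 − 8 = 1, and the invariant factors of ∂_1 are all 1, so H_0 ≅ Z.
  H_1: rank ker ∂_1 − rank ∂_2 = (27 − 8) − 17 = 2, and the invariant factors of ∂_2 are all 1, so H_1 ≅ Z^2.
  H_2: rank ker ∂_2 − rank ∂_3 = (18 − 17) − 0 = 1, and there is no ∂_3, so H_2 ≅ Z.

H_0 ≅ Z,  H_1 ≅ Z^2,  H_2 ≅ Z.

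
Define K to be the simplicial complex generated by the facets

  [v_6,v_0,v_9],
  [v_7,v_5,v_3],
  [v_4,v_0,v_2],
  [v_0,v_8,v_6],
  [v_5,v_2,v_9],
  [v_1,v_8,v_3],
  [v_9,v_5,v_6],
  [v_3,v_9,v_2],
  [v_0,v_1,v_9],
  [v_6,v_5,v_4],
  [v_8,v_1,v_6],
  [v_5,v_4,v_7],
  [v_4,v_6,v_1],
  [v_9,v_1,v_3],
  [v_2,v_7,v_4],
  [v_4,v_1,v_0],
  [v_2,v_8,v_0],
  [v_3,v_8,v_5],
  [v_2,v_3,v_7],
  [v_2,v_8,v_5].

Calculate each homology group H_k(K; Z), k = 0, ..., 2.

H_0 = Z,  H_1 = Z × Z/2,  H_2 = 0.

Order the vertices as v_0 < v_1 < v_2 < v_3 < v_4 < v_5 < v_6 < v_7 < v_8 < v_9. Listing each simplex with vertices in this order, K has dimension 2 with simplices:

  0-simplices (10): [v_0], [v_1], [v_2], [v_3], [v_4], [v_5], [v_6], [v_7], [v_8], [v_9]
  1-simplices (30): (30 of them)
  2-simplices (20): (20 of them)

Hence C_0 ≅ Z^10, C_1 ≅ Z^30, C_2 ≅ Z^20.

Boundary ∂_1: C_1 → C_0 sends each edge [p,q] (with p < q) to q − p. For instance
  ∂[v_4,v_6] = [v_6] − [v_4].
As a 10×30 matrix over Z this has rank 9, with invariant factors (1,1,1,1,1,1,1,1,1).

∂_2: C_2 → C_1 sends each 2-simplex [p,q,r] to [q,r] − [p,r] + [p,q]. For instance
  ∂[v_2,v_5,v_8] = [v_5,v_8] − [v_2,v_8] + [v_2,v_5],
  ∂[v_3,v_5,v_7] = [v_5,v_7] − [v_3,v_7] + [v_3,v_5].
The 30×20 boundary matrix has rank 20 and Smith normal form diag(1,1,1,1,1,1,1,1,1,1,1,1,1,1,1,1,1,1,1,2).

Computing H_k = (kernel of ∂_k) / (image of ∂_{k+1}):

  H_0: rank C_0 − rank ∂_1 = 10 − 9 = 1, and the invariant factors of ∂_1 are all 1, so H_0 ≅ Z.
  H_1: rank ker ∂_1 − rank ∂_2 = (30 − 9) − 20 = 1, and ∂_2 has invariant factor 2 > 1, so H_1 ≅ Z × Z/2.
  H_2: rank ker ∂_2 − rank ∂_3 = (20 − 20) − 0 = 0, and there is no ∂_3, so H_2 ≅ 0.

As a check, the Euler characteristic is 10 − 30 + 20 = 0, which agrees with 1 − 1 + 0 = 0.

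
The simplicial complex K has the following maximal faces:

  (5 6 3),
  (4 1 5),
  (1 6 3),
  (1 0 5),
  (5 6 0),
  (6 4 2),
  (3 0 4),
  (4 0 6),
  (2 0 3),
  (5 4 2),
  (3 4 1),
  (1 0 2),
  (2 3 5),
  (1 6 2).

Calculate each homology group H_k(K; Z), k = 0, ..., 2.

Take the total order 0 < 1 < 2 < 3 < 4 < 5 < 6 on the vertex set. Then K (dimension 2) consists of the simplices:

  0-simplices (7): [0], [1], [2], [3], [4], [5], [6]
  1-simplices (21): [0,1], [0,2], [0,3], [0,4], [0,5], [0,6], [1,2], [1,3], [1,4], [1,5], [1,6], [2,3], [2,4], [2,5], [2,6], [3,4], [3,5], [3,6], [4,5], [4,6], [5,6]
  2-simplices (14): [0,1,2], [0,1,5], [0,2,3], [0,3,4], [0,4,6], [0,5,6], [1,2,6], [1,3,4], [1,3,6], [1,4,5], [2,3,5], [2,4,5], [2,4,6], [3,5,6]

so the chain groups are C_0 ≅ Z^7, C_1 ≅ Z^21, C_2 ≅ Z^14.

The boundary map ∂_1: C_1 → C_0 is given by ∂[p,q] = [q] − [p]. For instance
  ∂[3,6] = [6] − [3].
As a 7×21 matrix over Z this has rank 6, with invariant factors (1,1,1,1,1,1).

∂_2: C_2 → C_1 sends each 2-simplex [p,q,r] to [q,r] − [p,r] + [p,q]. For instance
  ∂[0,1,2] = [1,2] − [0,2] + [0,1],
  ∂[3,5,6] = [5,6] − [3,6] + [3,5].
The resulting 21×14 matrix has rank 13, and its Smith normal form has invariant factors (1,1,1,1,1,1,1,1,1,1,1,1,1).

From H_k ≅ ker(∂_k) / im(∂_{k+1}) we obtain:

  H_0: rank C_0 − rank ∂_1 = 7 − 6 = 1, and the invariant factors of ∂_1 are all 1, so H_0 ≅ Z.
  H_1: rank ker ∂_1 − rank ∂_2 = (21 − 6) − 13 = 2, and the invariant factors of ∂_2 are all 1, so H_1 ≅ Z^2.
  H_2: rank ker ∂_2 − rank ∂_3 = (14 − 13) − 0 = 1, and there is no ∂_3, so H_2 ≅ Z.

H_0 ≅ Z,  H_1 ≅ Z^2,  H_2 ≅ Z.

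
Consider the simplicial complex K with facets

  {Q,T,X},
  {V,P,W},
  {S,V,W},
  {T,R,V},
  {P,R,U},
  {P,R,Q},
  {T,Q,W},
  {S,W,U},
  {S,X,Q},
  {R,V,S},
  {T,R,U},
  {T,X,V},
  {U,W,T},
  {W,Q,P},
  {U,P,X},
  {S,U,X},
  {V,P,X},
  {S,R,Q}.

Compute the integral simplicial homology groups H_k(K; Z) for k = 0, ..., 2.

We work with the vertex ordering P < Q < R < S < T < U < V < W < X. The simplices of K, each written with vertices in increasing order, are:

  0-simplices (9): P, Q, R, S, T, U, V, W, X
  1-simplices (27): PQ, PR, PU, PV, PW, PX, QR, QS, QT, QW, QX, RS, RT, RU, RV, SU, SV, SW, SX, TU, TV, TW, TX, UW, UX, VW, VX
  2-simplices (18): PQR, PQW, PRU, PUX, PVW, PVX, QRS, QSX, QTW, QTX, RSV, RTU, RTV, SUW, SUX, SVW, TUW, TVX

so the chain groups are C_0 ≅ Z^9, C_1 ≅ Z^27, C_2 ≅ Z^18.

Boundary ∂_1: C_1 → C_0 maps an edge to its endpoints' difference, ∂[p,q] = q − p. For instance
  ∂PU = U − P.
This gives a 9×27 integer matrix of rank 8; reducing to Smith normal form yields diagonal entries (1,1,1,1,1,1,1,1).

Boundary ∂_2: C_2 → C_1 maps a triangle to the signed sum of its edges. For instance
  ∂RTU = TU − RU + RT,
  ∂QSX = SX − QX + QS.
The 27×18 boundary matrix has rank 17 and Smith normal form diag(1,1,1,1,1,1,1,1,1,1,1,1,1,1,1,1,1).

Now H_k = ker ∂_k / im ∂_{k+1}, so:

  H_0: rank C_0 − rank ∂_1 = 9 − 8 = 1, and the invariant factors of ∂_1 are all 1, so H_0 = Z.
  H_1: rank ker ∂_1 − rank ∂_2 = (27 − 8) − 17 = 2, and the invariant factors of ∂_2 are all 1, so H_1 = Z^2.
  H_2: rank ker ∂_2 − rank ∂_3 = (18 − 17) − 0 = 1, and there is no ∂_3, so H_2 = Z.

As a check, the Euler characteristic is 9 − 27 + 18 = 0, which agrees with 1 − 2 + 1 = 0.

H_0 ≅ Z,  H_1 ≅ Z^2,  H_2 ≅ Z.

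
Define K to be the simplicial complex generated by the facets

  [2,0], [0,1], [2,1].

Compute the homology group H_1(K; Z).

Fix the vertex order 0 < 1 < 2 and write every simplex with vertices in increasing order. Then dim K = 1 and the simplices of K are:

  0-simplices (3): [0], [1], [2]
  1-simplices (3): [0,1], [0,2], [1,2]

giving chain groups C_0 ≅ Z^3, C_1 ≅ Z^3.

∂_1: C_1 → C_0 is given by ∂[p,q] = [q] − [p].
As a 3×3 matrix over Z this has rank 2, with invariant factors (1,1).

Now H_k = ker ∂_k / im ∂_{k+1}, so:

  H_1: rank ker ∂_1 − rank ∂_2 = (3 − 2) − 0 = 1, and there is no ∂_2, so H_1 ≅ Z.

H_1 = Z.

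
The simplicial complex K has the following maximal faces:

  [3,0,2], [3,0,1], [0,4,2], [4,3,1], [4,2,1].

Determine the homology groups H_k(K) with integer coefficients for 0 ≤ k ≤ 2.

H_0 = Z,  H_1 = Z,  H_2 = 0.

Order the vertices as 0 < 1 < 2 < 3 < 4. Listing each simplex with vertices in this order, K has dimension 2 with simplices:

  0-simplices (5): [0], [1], [2], [3], [4]
  1-simplices (10): [0,1], [0,2], [0,3], [0,4], [1,2], [1,3], [1,4], [2,3], [2,4], [3,4]
  2-simplices (5): [0,1,3], [0,2,3], [0,2,4], [1,2,4], [1,3,4]

giving chain groups C_0 ≅ Z^5, C_1 ≅ Z^10, C_2 ≅ Z^5.

The boundary map ∂_1: C_1 → C_0 sends each edge [p,q] (with p < q) to q − p. For instance
  ∂[0,2] = [2] − [0].
This gives a 5×10 integer matrix of rank 4; reducing to Smith normal form yields diagonal entries (1,1,1,1).

Boundary ∂_2: C_2 → C_1 maps a triangle to the signed sum of its edges. For instance
  ∂[0,2,4] = [2,4] − [0,4] + [0,2],
  ∂[1,2,4] = [2,4] − [1,4] + [1,2].
The 10×5 boundary matrix has rank 5 and Smith normal form diag(1,1,1,1,1).

From H_k ≅ ker(∂_k) / im(∂_{k+1}) we obtain:

  H_0: rank C_0 − rank ∂_1 = 5 − 4 = 1, and the invariant factors of ∂_1 are all 1, so H_0 ≅ Z.
  H_1: rank ker ∂_1 − rank ∂_2 = (10 − 4) − 5 = 1, and the invariant factors of ∂_2 are all 1, so H_1 ≅ Z.
  H_2: rank ker ∂_2 − rank ∂_3 = (5 − 5) − 0 = 0, and there is no ∂_3, so H_2 ≅ 0.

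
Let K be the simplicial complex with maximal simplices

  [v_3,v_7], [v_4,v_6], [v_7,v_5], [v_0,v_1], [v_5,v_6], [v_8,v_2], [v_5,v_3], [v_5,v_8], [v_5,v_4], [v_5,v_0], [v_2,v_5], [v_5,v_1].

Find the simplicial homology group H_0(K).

H_0 ≅ Z.

Take the total order v_0 < v_1 < v_2 < v_3 < v_4 < v_5 < v_6 < v_7 < v_8 on the vertex set. Then K (dimension 1) consists of the simplices:

  0-simplices (9): [v_0], [v_1], [v_2], [v_3], [v_4], [v_5], [v_6], [v_7], [v_8]
  1-simplices (12): [v_0,v_1], [v_0,v_5], [v_1,v_5], [v_2,v_5], [v_2,v_8], [v_3,v_5], [v_3,v_7], [v_4,v_5], [v_4,v_6], [v_5,v_6], [v_5,v_7], [v_5,v_8]

giving chain groups C_0 ≅ Z^9, C_1 ≅ Z^12.

∂_1: C_1 → C_0 sends each edge [p,q] (with p < q) to q − p. For instance
  ∂[v_1,v_5] = [v_5] − [v_1].
As a 9×12 matrix over Z this has rank 8, with invariant factors (1,1,1,1,1,1,1,1).

Now H_k = ker ∂_k / im ∂_{k+1}, so:

  H_0: rank C_0 − rank ∂_1 = 9 − 8 = 1, and the invariant factors of ∂_1 are all 1, so H_0 ≅ Z.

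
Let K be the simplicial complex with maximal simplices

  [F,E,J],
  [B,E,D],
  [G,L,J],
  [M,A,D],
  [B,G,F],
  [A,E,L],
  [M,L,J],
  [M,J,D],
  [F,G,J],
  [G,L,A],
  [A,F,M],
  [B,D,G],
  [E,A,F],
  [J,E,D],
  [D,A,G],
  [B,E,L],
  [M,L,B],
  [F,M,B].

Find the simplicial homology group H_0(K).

H_0 = Z.

Take the total order A < B < D < E < F < G < J < L < M on the vertex set. Then K (dimension 2) consists of the simplices:

  0-simplices (9): A, B, D, E, F, G, J, L, M
  1-simplices (27): AD, AE, AF, AG, AL, AM, BD, BE, BF, BG, BL, BM, DE, DG, DJ, DM, EF, EJ, EL, FG, FJ, FM, GJ, GL, JL, JM, LM
  2-simplices (18): ADG, ADM, AEF, AEL, AFM, AGL, BDE, BDG, BEL, BFG, BFM, BLM, DEJ, DJM, EFJ, FGJ, GJL, JLM

giving chain groups C_0 ≅ Z^9, C_1 ≅ Z^27, C_2 ≅ Z^18.

The boundary map ∂_1: C_1 → C_0 maps an edge to its endpoints' difference, ∂[p,q] = q − p. For instance
  ∂LM = M − L.
As a 9×27 matrix over Z this has rank 8, with invariant factors (1,1,1,1,1,1,1,1).

Boundary ∂_2: C_2 → C_1 sends each 2-simplex [p,q,r] to [q,r] − [p,r] + [p,q]. For instance
  ∂ADG = DG − AG + AD,
  ∂BEL = EL − BL + BE.
The 27×18 boundary matrix has rank 17 and Smith normal form diag(1,1,1,1,1,1,1,1,1,1,1,1,1,1,1,1,1).

Computing H_k = (kernel of ∂_k) / (image of ∂_{k+1}):

  H_0: rank C_0 − rank ∂_1 = 9 − 8 = 1, and the invariant factors of ∂_1 are all 1, so H_0 = Z.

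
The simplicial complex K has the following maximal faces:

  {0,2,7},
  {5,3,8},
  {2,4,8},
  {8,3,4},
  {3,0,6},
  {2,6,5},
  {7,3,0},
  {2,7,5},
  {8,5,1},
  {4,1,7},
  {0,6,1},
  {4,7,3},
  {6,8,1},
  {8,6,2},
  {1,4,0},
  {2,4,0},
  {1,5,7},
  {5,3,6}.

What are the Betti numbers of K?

Fix the vertex order 0 < 1 < 2 < 3 < 4 < 5 < 6 < 7 < 8 and write every simplex with vertices in increasing order. Then dim K = 2 and the simplices of K are:

  0-simplices (9): [0], [1], [2], [3], [4], [5], [6], [7], [8]
  1-simplices (27): (27 of them)
  2-simplices (18): [0,1,4], [0,1,6], [0,2,4], [0,2,7], [0,3,6], [0,3,7], [1,4,7], [1,5,7], [1,5,8], [1,6,8], [2,4,8], [2,5,6], [2,5,7], [2,6,8], [3,4,7], [3,4,8], [3,5,6], [3,5,8]

giving chain groups C_0 ≅ Z^9, C_1 ≅ Z^27, C_2 ≅ Z^18.

∂_1: C_1 → C_0 is given by ∂[p,q] = [q] − [p]. For instance
  ∂[3,5] = [5] − [3].
The 9×27 boundary matrix has rank 8 and Smith normal form diag(1,1,1,1,1,1,1,1).

Boundary ∂_2: C_2 → C_1 sends each 2-simplex [p,q,r] to [q,r] − [p,r] + [p,q]. For instance
  ∂[0,1,4] = [1,4] − [0,4] + [0,1],
  ∂[2,5,6] = [5,6] − [2,6] + [2,5].
This gives a 27×18 integer matrix of rank 18; reducing to Smith normal form yields diagonal entries (1,1,1,1,1,1,1,1,1,1,1,1,1,1,1,1,1,2).

Computing H_k = (kernel of ∂_k) / (image of ∂_{k+1}):

  H_0: rank C_0 − rank ∂_1 = 9 − 8 = 1, and the invariant factors of ∂_1 are all 1, so H_0 = Z.
  H_1: rank ker ∂_1 − rank ∂_2 = (27 − 8) − 18 = 1, and ∂_2 has invariant factor 2 > 1, so H_1 = Z × Z/2.
  H_2: rank ker ∂_2 − rank ∂_3 = (18 − 18) − 0 = 0, and there is no ∂_3, so H_2 = 0.

As a check, the Euler characteristic is 9 − 27 + 18 = 0, which agrees with 1 − 1 + 0 = 0.

Hence the Betti numbers are b_0 = 1, b_1 = 1, b_2 = 0.

b_0 = 1, b_1 = 1, b_2 = 0.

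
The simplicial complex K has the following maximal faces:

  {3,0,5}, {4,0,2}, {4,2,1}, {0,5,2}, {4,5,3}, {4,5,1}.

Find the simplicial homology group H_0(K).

Order the vertices as 0 < 1 < 2 < 3 < 4 < 5. Listing each simplex with vertices in this order, K has dimension 2 with simplices:

  0-simplices (6): [0], [1], [2], [3], [4], [5]
  1-simplices (12): [0,2], [0,3], [0,4], [0,5], [1,2], [1,4], [1,5], [2,4], [2,5], [3,4], [3,5], [4,5]
  2-simplices (6): [0,2,4], [0,2,5], [0,3,5], [1,2,4], [1,4,5], [3,4,5]

giving chain groups C_0 ≅ Z^6, C_1 ≅ Z^12, C_2 ≅ Z^6.

Boundary ∂_1: C_1 → C_0 sends each edge [p,q] (with p < q) to q − p. For instance
  ∂[2,4] = [4] − [2].
This gives a 6×12 integer matrix of rank 5; reducing to Smith normal form yields diagonal entries (1,1,1,1,1).

∂_2: C_2 → C_1 maps a triangle to the signed sum of its edges. For instance
  ∂[0,3,5] = [3,5] − [0,5] + [0,3],
  ∂[1,2,4] = [2,4] − [1,4] + [1,2].
The 12×6 boundary matrix has rank 6 and Smith normal form diag(1,1,1,1,1,1).

Computing H_k = (kernel of ∂_k) / (image of ∂_{k+1}):

  H_0: rank C_0 − rank ∂_1 = 6 − 5 = 1, and the invariant factors of ∂_1 are all 1, so H_0 = Z.

H_0 = Z.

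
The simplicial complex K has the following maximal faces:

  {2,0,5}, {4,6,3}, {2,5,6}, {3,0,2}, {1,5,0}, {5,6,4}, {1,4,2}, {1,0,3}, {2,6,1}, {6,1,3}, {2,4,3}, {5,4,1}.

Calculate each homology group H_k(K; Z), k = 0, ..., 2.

Take the total order 0 < 1 < 2 < 3 < 4 < 5 < 6 on the vertex set. Then K (dimension 2) consists of the simplices:

  0-simplices (7): [0], [1], [2], [3], [4], [5], [6]
  1-simplices (18): [0,1], [0,2], [0,3], [0,5], [1,2], [1,3], [1,4], [1,5], [1,6], [2,3], [2,4], [2,5], [2,6], [3,4], [3,6], [4,5], [4,6], [5,6]
  2-simplices (12): [0,1,3], [0,1,5], [0,2,3], [0,2,5], [1,2,4], [1,2,6], [1,3,6], [1,4,5], [2,3,4], [2,5,6], [3,4,6], [4,5,6]

giving chain groups C_0 ≅ Z^7, C_1 ≅ Z^18, C_2 ≅ Z^12.

∂_1: C_1 → C_0 sends each edge [p,q] (with p < q) to q − p. For instance
  ∂[1,6] = [6] − [1].
The 7×18 boundary matrix has rank 6 and Smith normal form diag(1,1,1,1,1,1).

The boundary map ∂_2: C_2 → C_1 acts by ∂[p,q,r] = [q,r] − [p,r] + [p,q]. For instance
  ∂[1,2,6] = [2,6] − [1,6] + [1,2],
  ∂[0,2,3] = [2,3] − [0,3] + [0,2].
The 18×12 boundary matrix has rank 12 and Smith normal form diag(1,1,1,1,1,1,1,1,1,1,1,2).

Now H_k = ker ∂_k / im ∂_{k+1}, so:

  H_0: rank C_0 − rank ∂_1 = 7 − 6 = 1, and the invariant factors of ∂_1 are all 1, so H_0 ≅ Z.
  H_1: rank ker ∂_1 − rank ∂_2 = (18 − 6) − 12 = 0, and ∂_2 has invariant factor 2 > 1, so H_1 ≅ Z/2Z.
  H_2: rank ker ∂_2 − rank ∂_3 = (12 − 12) − 0 = 0, and there is no ∂_3, so H_2 ≅ 0.

As a check, the Euler characteristic is 7 − 18 + 12 = 1, which agrees with 1 − 0 + 0 = 1.
(K is a triangulation of the real projective plane RP^2.)

H_0 = Z,  H_1 = Z/2Z,  H_2 = 0.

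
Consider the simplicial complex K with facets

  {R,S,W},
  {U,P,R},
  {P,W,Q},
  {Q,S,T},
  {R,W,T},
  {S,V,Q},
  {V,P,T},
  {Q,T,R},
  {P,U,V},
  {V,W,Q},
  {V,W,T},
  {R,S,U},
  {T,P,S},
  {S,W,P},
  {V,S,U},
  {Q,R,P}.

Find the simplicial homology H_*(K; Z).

Take the total order P < Q < R < S < T < U < V < W on the vertex set. Then K (dimension 2) consists of the simplices:

  0-simplices (8): P, Q, R, S, T, U, V, W
  1-simplices (24): PQ, PR, PS, PT, PU, PV, PW, QR, QS, QT, QV, QW, RS, RT, RU, RW, ST, SU, SV, SW, TV, TW, UV, VW
  2-simplices (16): PQR, PQW, PRU, PST, PSW, PTV, PUV, QRT, QST, QSV, QVW, RSU, RSW, RTW, SUV, TVW

so the chain groups are C_0 ≅ Z^8, C_1 ≅ Z^24, C_2 ≅ Z^16.

∂_1: C_1 → C_0 maps an edge to its endpoints' difference, ∂[p,q] = q − p. For instance
  ∂PS = S − P.
As a 8×24 matrix over Z this has rank 7, with invariant factors (1,1,1,1,1,1,1).

∂_2: C_2 → C_1 sends each 2-simplex [p,q,r] to [q,r] − [p,r] + [p,q]. For instance
  ∂PSW = SW − PW + PS,
  ∂PQR = QR − PR + PQ.
This gives a 24×16 integer matrix of rank 15; reducing to Smith normal form yields diagonal entries (1,1,1,1,1,1,1,1,1,1,1,1,1,1,1).

Now H_k = ker ∂_k / im ∂_{k+1}, so:

  H_0: rank C_0 − rank ∂_1 = 8 − 7 = 1, and the invariant factors of ∂_1 are all 1, so H_0 = Z.
  H_1: rank ker ∂_1 − rank ∂_2 = (24 − 7) − 15 = 2, and the invariant factors of ∂_2 are all 1, so H_1 = Z^2.
  H_2: rank ker ∂_2 − rank ∂_3 = (16 − 15) − 0 = 1, and there is no ∂_3, so H_2 = Z.

(K is a triangulation of the torus T^2.)

H_0 = Z,  H_1 = Z^2,  H_2 = Z.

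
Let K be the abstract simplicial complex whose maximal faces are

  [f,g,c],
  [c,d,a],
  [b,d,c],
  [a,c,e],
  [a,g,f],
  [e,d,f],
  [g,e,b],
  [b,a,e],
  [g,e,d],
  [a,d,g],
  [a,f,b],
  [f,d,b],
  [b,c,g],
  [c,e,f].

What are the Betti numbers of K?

Take the total order a < b < c < d < e < f < g on the vertex set. Then K (dimension 2) consists of the simplices:

  0-simplices (7): a, b, c, d, e, f, g
  1-simplices (21): ab, ac, ad, ae, af, ag, bc, bd, be, bf, bg, cd, ce, cf, cg, de, df, dg, ef, eg, fg
  2-simplices (14): abe, abf, acd, ace, adg, afg, bcd, bcg, bdf, beg, cef, cfg, def, deg

giving chain groups C_0 ≅ Z^7, C_1 ≅ Z^21, C_2 ≅ Z^14.

∂_1: C_1 → C_0 sends each edge [p,q] (with p < q) to q − p. For instance
  ∂ef = f − e.
As a 7×21 matrix over Z this has rank 6, with invariant factors (1,1,1,1,1,1).

The boundary map ∂_2: C_2 → C_1 sends each 2-simplex [p,q,r] to [q,r] − [p,r] + [p,q]. For instance
  ∂beg = eg − bg + be,
  ∂def = ef − df + de.
This gives a 21×14 integer matrix of rank 13; reducing to Smith normal form yields diagonal entries (1,1,1,1,1,1,1,1,1,1,1,1,1).

Computing H_k = (kernel of ∂_k) / (image of ∂_{k+1}):

  H_0: rank C_0 − rank ∂_1 = 7 − 6 = 1, and the invariant factors of ∂_1 are all 1, so H_0 = Z.
  H_1: rank ker ∂_1 − rank ∂_2 = (21 − 6) − 13 = 2, and the invariant factors of ∂_2 are all 1, so H_1 = Z^2.
  H_2: rank ker ∂_2 − rank ∂_3 = (14 − 13) − 0 = 1, and there is no ∂_3, so H_2 = Z.

As a check, the Euler characteristic is 7 − 21 + 14 = 0, which agrees with 1 − 2 + 1 = 0.
(K is a triangulation of the torus T^2.)

Hence the Betti numbers are b_0 = 1, b_1 = 2, b_2 = 1.

b_0 = 1, b_1 = 2, b_2 = 1.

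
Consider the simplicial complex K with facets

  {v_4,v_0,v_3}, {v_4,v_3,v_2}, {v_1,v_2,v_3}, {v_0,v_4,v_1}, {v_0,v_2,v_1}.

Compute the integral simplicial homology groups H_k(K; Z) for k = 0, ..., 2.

We work with the vertex ordering v_0 < v_1 < v_2 < v_3 < v_4. The simplices of K, each written with vertices in increasing order, are:

  0-simplices (5): [v_0], [v_1], [v_2], [v_3], [v_4]
  1-simplices (10): [v_0,v_1], [v_0,v_2], [v_0,v_3], [v_0,v_4], [v_1,v_2], [v_1,v_3], [v_1,v_4], [v_2,v_3], [v_2,v_4], [v_3,v_4]
  2-simplices (5): [v_0,v_1,v_2], [v_0,v_1,v_4], [v_0,v_3,v_4], [v_1,v_2,v_3], [v_2,v_3,v_4]

so the chain groups are C_0 ≅ Z^5, C_1 ≅ Z^10, C_2 ≅ Z^5.

∂_1: C_1 → C_0 sends each edge [p,q] (with p < q) to q − p.
The 5×10 boundary matrix has rank 4 and Smith normal form diag(1,1,1,1).

The boundary map ∂_2: C_2 → C_1 sends each 2-simplex [p,q,r] to [q,r] − [p,r] + [p,q]. For instance
  ∂[v_1,v_2,v_3] = [v_2,v_3] − [v_1,v_3] + [v_1,v_2],
  ∂[v_2,v_3,v_4] = [v_3,v_4] − [v_2,v_4] + [v_2,v_3].
The 10×5 boundary matrix has rank 5 and Smith normal form diag(1,1,1,1,1).

Computing H_k = (kernel of ∂_k) / (image of ∂_{k+1}):

  H_0: rank C_0 − rank ∂_1 = 5 − 4 = 1, and the invariant factors of ∂_1 are all 1, so H_0 ≅ Z.
  H_1: rank ker ∂_1 − rank ∂_2 = (10 − 4) − 5 = 1, and the invariant factors of ∂_2 are all 1, so H_1 ≅ Z.
  H_2: rank ker ∂_2 − rank ∂_3 = (5 − 5) − 0 = 0, and there is no ∂_3, so H_2 ≅ 0.

H_0 = Z,  H_1 = Z,  H_2 = 0.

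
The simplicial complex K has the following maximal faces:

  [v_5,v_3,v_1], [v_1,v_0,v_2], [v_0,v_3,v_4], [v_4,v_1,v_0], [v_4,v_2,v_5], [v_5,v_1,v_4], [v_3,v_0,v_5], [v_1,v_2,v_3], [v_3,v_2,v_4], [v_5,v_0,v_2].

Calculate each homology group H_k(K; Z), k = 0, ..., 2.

H_0 ≅ Z,  H_1 ≅ Z/2,  H_2 = 0.

Take the total order v_0 < v_1 < v_2 < v_3 < v_4 < v_5 on the vertex set. Then K (dimension 2) consists of the simplices:

  0-simplices (6): [v_0], [v_1], [v_2], [v_3], [v_4], [v_5]
  1-simplices (15): (15 of them)
  2-simplices (10): [v_0,v_1,v_2], [v_0,v_1,v_4], [v_0,v_2,v_5], [v_0,v_3,v_4], [v_0,v_3,v_5], [v_1,v_2,v_3], [v_1,v_3,v_5], [v_1,v_4,v_5], [v_2,v_3,v_4], [v_2,v_4,v_5]

giving chain groups C_0 ≅ Z^6, C_1 ≅ Z^15, C_2 ≅ Z^10.

∂_1: C_1 → C_0 is given by ∂[p,q] = [q] − [p]. For instance
  ∂[v_1,v_3] = [v_3] − [v_1].
The 6×15 boundary matrix has rank 5 and Smith normal form diag(1,1,1,1,1).

The boundary map ∂_2: C_2 → C_1 sends each 2-simplex [p,q,r] to [q,r] − [p,r] + [p,q]. For instance
  ∂[v_0,v_3,v_5] = [v_3,v_5] − [v_0,v_5] + [v_0,v_3],
  ∂[v_0,v_3,v_4] = [v_3,v_4] − [v_0,v_4] + [v_0,v_3].
As a 15×10 matrix over Z this has rank 10, with invariant factors (1,1,1,1,1,1,1,1,1,2).

From H_k ≅ ker(∂_k) / im(∂_{k+1}) we obtain:

  H_0: rank C_0 − rank ∂_1 = 6 − 5 = 1, and the invariant factors of ∂_1 are all 1, so H_0 ≅ Z.
  H_1: rank ker ∂_1 − rank ∂_2 = (15 − 5) − 10 = 0, and ∂_2 has invariant factor 2 > 1, so H_1 ≅ Z/2.
  H_2: rank ker ∂_2 − rank ∂_3 = (10 − 10) − 0 = 0, and there is no ∂_3, so H_2 ≅ 0.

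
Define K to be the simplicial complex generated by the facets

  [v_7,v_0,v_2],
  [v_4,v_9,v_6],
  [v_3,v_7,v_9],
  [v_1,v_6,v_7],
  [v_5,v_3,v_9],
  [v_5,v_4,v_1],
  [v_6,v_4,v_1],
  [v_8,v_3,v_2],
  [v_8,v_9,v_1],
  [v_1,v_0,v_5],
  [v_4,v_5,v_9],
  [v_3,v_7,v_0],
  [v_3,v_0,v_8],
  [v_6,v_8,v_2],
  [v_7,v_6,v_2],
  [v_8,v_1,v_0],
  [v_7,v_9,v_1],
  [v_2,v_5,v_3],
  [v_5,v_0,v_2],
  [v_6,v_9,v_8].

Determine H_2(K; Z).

Take the total order v_0 < v_1 < v_2 < v_3 < v_4 < v_5 < v_6 < v_7 < v_8 < v_9 on the vertex set. Then K (dimension 2) consists of the simplices:

  0-simplices (10): [v_0], [v_1], [v_2], [v_3], [v_4], [v_5], [v_6], [v_7], [v_8], [v_9]
  1-simplices (30): (30 of them)
  2-simplices (20): (20 of them)

Hence C_0 ≅ Z^10, C_1 ≅ Z^30, C_2 ≅ Z^20.

∂_1: C_1 → C_0 is given by ∂[p,q] = [q] − [p]. For instance
  ∂[v_3,v_7] = [v_7] − [v_3].
The 10×30 boundary matrix has rank 9 and Smith normal form diag(1,1,1,1,1,1,1,1,1).

∂_2: C_2 → C_1 sends each 2-simplex [p,q,r] to [q,r] − [p,r] + [p,q]. For instance
  ∂[v_3,v_5,v_9] = [v_5,v_9] − [v_3,v_9] + [v_3,v_5],
  ∂[v_2,v_3,v_5] = [v_3,v_5] − [v_2,v_5] + [v_2,v_3].
The 30×20 boundary matrix has rank 20 and Smith normal form diag(1,1,1,1,1,1,1,1,1,1,1,1,1,1,1,1,1,1,1,2).

Now H_k = ker ∂_k / im ∂_{k+1}, so:

  H_2: rank ker ∂_2 − rank ∂_3 = (20 − 20) − 0 = 0, and there is no ∂_3, so H_2 = 0.

H_2 ≅ 0.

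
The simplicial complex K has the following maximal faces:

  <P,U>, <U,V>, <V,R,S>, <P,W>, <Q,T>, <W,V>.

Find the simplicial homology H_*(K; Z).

H_0 ≅ Z^2,  H_1 ≅ Z,  H_2 = 0.

We work with the vertex ordering P < Q < R < S < T < U < V < W. The simplices of K, each written with vertices in increasing order, are:

  0-simplices (8): P, Q, R, S, T, U, V, W
  1-simplices (8): PU, PW, QT, RS, RV, SV, UV, VW
  2-simplices (1): RSV

Hence C_0 ≅ Z^8, C_1 ≅ Z^8, C_2 ≅ Z^1.

∂_1: C_1 → C_0 sends each edge [p,q] (with p < q) to q − p. For instance
  ∂UV = V − U.
This gives a 8×8 integer matrix of rank 6; reducing to Smith normal form yields diagonal entries (1,1,1,1,1,1).

The boundary map ∂_2: C_2 → C_1 acts by ∂[p,q,r] = [q,r] − [p,r] + [p,q]. For instance
  ∂RSV = SV − RV + RS.
The resulting 8×1 matrix has rank 1, and its Smith normal form has invariant factors (1).

From H_k ≅ ker(∂_k) / im(∂_{k+1}) we obtain:

  H_0: rank C_0 − rank ∂_1 = 8 − 6 = 2, and the invariant factors of ∂_1 are all 1, so H_0 ≅ Z^2.
  H_1: rank ker ∂_1 − rank ∂_2 = (8 − 6) − 1 = 1, and the invariant factors of ∂_2 are all 1, so H_1 ≅ Z.
  H_2: rank ker ∂_2 − rank ∂_3 = (1 − 1) − 0 = 0, and there is no ∂_3, so H_2 ≅ 0.

As a check, the Euler characteristic is 8 − 8 + 1 = 1, which agrees with 2 − 1 + 0 = 1.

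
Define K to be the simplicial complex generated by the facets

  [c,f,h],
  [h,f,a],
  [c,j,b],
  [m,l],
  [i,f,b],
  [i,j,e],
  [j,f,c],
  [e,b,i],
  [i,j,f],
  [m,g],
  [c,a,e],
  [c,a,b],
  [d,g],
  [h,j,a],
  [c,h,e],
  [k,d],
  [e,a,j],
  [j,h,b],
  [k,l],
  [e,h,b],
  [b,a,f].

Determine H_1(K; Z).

Fix the vertex order a < b < c < d < e < f < g < h < i < j < k < l < m and write every simplex with vertices in increasing order. Then dim K = 2 and the simplices of K are:

  0-simplices (13): a, b, c, d, e, f, g, h, i, j, k, l, m
  1-simplices (29): ab, ac, ae, af, ah, aj, bc, be, bf, bh, bi, bj, ce, cf, ch, cj, dg, dk, eh, ei, ej, fh, fi, fj, gm, hj, ij, kl, lm
  2-simplices (16): abc, abf, ace, aej, afh, ahj, bcj, beh, bei, bfi, bhj, ceh, cfh, cfj, eij, fij

Hence C_0 ≅ Z^13, C_1 ≅ Z^29, C_2 ≅ Z^16.

The boundary map ∂_1: C_1 → C_0 is given by ∂[p,q] = [q] − [p].
The 13×29 boundary matrix has rank 11 and Smith normal form diag(1,1,1,1,1,1,1,1,1,1,1).

∂_2: C_2 → C_1 acts by ∂[p,q,r] = [q,r] − [p,r] + [p,q]. For instance
  ∂bfi = fi − bi + bf,
  ∂cfj = fj − cj + cf.
This gives a 29×16 integer matrix of rank 15; reducing to Smith normal form yields diagonal entries (1,1,1,1,1,1,1,1,1,1,1,1,1,1,1).

From H_k ≅ ker(∂_k) / im(∂_{k+1}) we obtain:

  H_1: rank ker ∂_1 − rank ∂_2 = (29 − 11) − 15 = 3, and the invariant factors of ∂_2 are all 1, so H_1 = Z^3.

H_1 = Z^3.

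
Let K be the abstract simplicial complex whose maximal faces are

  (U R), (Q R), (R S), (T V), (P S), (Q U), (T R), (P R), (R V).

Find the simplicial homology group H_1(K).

H_1 = Z^3.

We work with the vertex ordering P < Q < R < S < T < U < V. The simplices of K, each written with vertices in increasing order, are:

  0-simplices (7): P, Q, R, S, T, U, V
  1-simplices (9): PR, PS, QR, QU, RS, RT, RU, RV, TV

so the chain groups are C_0 ≅ Z^7, C_1 ≅ Z^9.

Boundary ∂_1: C_1 → C_0 maps an edge to its endpoints' difference, ∂[p,q] = q − p. For instance
  ∂PR = R − P.
The resulting 7×9 matrix has rank 6, and its Smith normal form has invariant factors (1,1,1,1,1,1).

Now H_k = ker ∂_k / im ∂_{k+1}, so:

  H_1: rank ker ∂_1 − rank ∂_2 = (9 − 6) − 0 = 3, and there is no ∂_2, so H_1 ≅ Z^3.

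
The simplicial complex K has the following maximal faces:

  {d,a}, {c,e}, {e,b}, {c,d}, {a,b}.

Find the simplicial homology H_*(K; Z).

Fix the vertex order a < b < c < d < e and write every simplex with vertices in increasing order. Then dim K = 1 and the simplices of K are:

  0-simplices (5): a, b, c, d, e
  1-simplices (5): ab, ad, be, cd, ce

Hence C_0 ≅ Z^5, C_1 ≅ Z^5.

Boundary ∂_1: C_1 → C_0 sends each edge [p,q] (with p < q) to q − p. For instance
  ∂be = e − b.
This gives a 5×5 integer matrix of rank 4; reducing to Smith normal form yields diagonal entries (1,1,1,1).

Computing H_k = (kernel of ∂_k) / (image of ∂_{k+1}):

  H_0: rank C_0 − rank ∂_1 = 5 − 4 = 1, and the invariant factors of ∂_1 are all 1, so H_0 ≅ Z.
  H_1: rank ker ∂_1 − rank ∂_2 = (5 − 4) − 0 = 1, and there is no ∂_2, so H_1 ≅ Z.

As a check, the Euler characteristic is 5 − 5 = 0, which agrees with 1 − 1 = 0.

H_0 = Z,  H_1 = Z.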